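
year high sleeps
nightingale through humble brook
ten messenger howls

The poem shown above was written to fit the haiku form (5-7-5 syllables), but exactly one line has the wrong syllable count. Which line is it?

Line 1: "year high sleeps": 1+1+1 = 3 (expected 5)
Line 2: "nightingale through humble brook": 3+1+2+1 = 7 ✓
Line 3: "ten messenger howls": 1+3+1 = 5 ✓

Line 1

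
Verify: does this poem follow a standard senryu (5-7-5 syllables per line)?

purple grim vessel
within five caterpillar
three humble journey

Line 1: purple (2), grim (1), vessel (2) → 5 ✓
Line 2: within (2), five (1), caterpillar (4) → 7 ✓
Line 3: three (1), humble (2), journey (2) → 5 ✓

Yes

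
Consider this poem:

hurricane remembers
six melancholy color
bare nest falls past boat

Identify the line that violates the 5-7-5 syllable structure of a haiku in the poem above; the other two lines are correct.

Line 1

Line 1: hurricane(3) + remembers(3) = 6 (expected 5)
Line 2: six(1) + melancholy(4) + color(2) = 7 ✓
Line 3: bare(1) + nest(1) + falls(1) + past(1) + boat(1) = 5 ✓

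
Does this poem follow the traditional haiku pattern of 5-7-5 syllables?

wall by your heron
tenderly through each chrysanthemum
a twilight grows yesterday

No

Line 1: wall (1), by (1), your (1), heron (2) → 5 ✓
Line 2: tenderly (3), through (1), each (1), chrysanthemum (4) → 9 (expected 7)
Line 3: a (1), twilight (2), grows (1), yesterday (3) → 7 (expected 5)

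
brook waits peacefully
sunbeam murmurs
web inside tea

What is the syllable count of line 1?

Line 1: brook (1), waits (1), peacefully (3) → 5

5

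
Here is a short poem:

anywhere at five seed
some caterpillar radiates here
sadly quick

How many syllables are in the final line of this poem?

The final line: "sadly quick": 2+1 = 3

3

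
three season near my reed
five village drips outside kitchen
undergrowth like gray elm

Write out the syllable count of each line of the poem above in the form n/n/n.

6/8/6

Line 1: "three season near my reed": 1+2+1+1+1 = 6
Line 2: "five village drips outside kitchen": 1+2+1+2+2 = 8
Line 3: "undergrowth like gray elm": 3+1+1+1 = 6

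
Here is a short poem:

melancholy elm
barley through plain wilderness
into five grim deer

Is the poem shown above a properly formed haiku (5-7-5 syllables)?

Yes

Line 1: melancholy (4), elm (1) → 5 ✓
Line 2: barley (2), through (1), plain (1), wilderness (3) → 7 ✓
Line 3: into (2), five (1), grim (1), deer (1) → 5 ✓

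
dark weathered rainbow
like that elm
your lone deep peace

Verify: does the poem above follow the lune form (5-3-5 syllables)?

Line 1: dark (1), weathered (2), rainbow (2) → 5 ✓
Line 2: like (1), that (1), elm (1) → 3 ✓
Line 3: your (1), lone (1), deep (1), peace (1) → 4 (expected 5)

No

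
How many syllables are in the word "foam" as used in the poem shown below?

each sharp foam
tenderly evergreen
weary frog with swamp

"foam" has 1 syllable.

1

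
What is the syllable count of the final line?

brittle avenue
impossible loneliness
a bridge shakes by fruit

5

The final line: "a bridge shakes by fruit": 1+1+1+1+1 = 5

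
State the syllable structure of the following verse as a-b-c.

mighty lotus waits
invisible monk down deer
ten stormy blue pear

Line 1: mighty (2), lotus (2), waits (1) → 5
Line 2: invisible (4), monk (1), down (1), deer (1) → 7
Line 3: ten (1), stormy (2), blue (1), pear (1) → 5

5-7-5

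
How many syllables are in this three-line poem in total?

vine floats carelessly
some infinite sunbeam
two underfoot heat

Line 1: vine(1) + floats(1) + carelessly(3) = 5
Line 2: some(1) + infinite(3) + sunbeam(2) = 6
Line 3: two(1) + underfoot(3) + heat(1) = 5
Total: 5 + 6 + 5 = 16

16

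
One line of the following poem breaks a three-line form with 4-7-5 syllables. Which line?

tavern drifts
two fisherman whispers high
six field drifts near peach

Line 1: tavern(2) + drifts(1) = 3 (expected 4)
Line 2: two(1) + fisherman(3) + whispers(2) + high(1) = 7 ✓
Line 3: six(1) + field(1) + drifts(1) + near(1) + peach(1) = 5 ✓

Line 1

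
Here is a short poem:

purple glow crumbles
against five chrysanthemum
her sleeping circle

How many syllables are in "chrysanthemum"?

4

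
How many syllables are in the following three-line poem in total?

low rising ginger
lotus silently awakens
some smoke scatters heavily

20

Line 1: low (1), rising (2), ginger (2) → 5
Line 2: lotus (2), silently (3), awakens (3) → 8
Line 3: some (1), smoke (1), scatters (2), heavily (3) → 7
Total: 5 + 8 + 7 = 20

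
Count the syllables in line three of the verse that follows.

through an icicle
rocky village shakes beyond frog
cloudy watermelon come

7

Line three: cloudy (2), watermelon (4), come (1) → 7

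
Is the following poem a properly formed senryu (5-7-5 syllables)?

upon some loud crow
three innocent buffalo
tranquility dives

Line 1: upon(2) + some(1) + loud(1) + crow(1) = 5 ✓
Line 2: three(1) + innocent(3) + buffalo(3) = 7 ✓
Line 3: tranquility(4) + dives(1) = 5 ✓

Yes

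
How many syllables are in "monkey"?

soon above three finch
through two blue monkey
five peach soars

2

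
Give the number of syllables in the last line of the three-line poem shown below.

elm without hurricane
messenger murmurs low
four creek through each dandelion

8

The last line: "four creek through each dandelion": 1+1+1+1+4 = 8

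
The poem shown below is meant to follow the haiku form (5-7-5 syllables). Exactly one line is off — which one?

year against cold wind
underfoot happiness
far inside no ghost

Line 2

Line 1: year(1) + against(2) + cold(1) + wind(1) = 5 ✓
Line 2: underfoot(3) + happiness(3) = 6 (expected 7)
Line 3: far(1) + inside(2) + no(1) + ghost(1) = 5 ✓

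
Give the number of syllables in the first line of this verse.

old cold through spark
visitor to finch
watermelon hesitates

The first line: "old cold through spark": 1+1+1+1 = 4

4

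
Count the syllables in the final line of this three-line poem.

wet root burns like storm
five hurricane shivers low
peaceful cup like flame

The final line: "peaceful cup like flame": 2+1+1+1 = 5

5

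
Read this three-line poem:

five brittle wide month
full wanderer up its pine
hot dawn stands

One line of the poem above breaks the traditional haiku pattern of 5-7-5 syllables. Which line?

Line 1: "five brittle wide month": 1+2+1+1 = 5 ✓
Line 2: "full wanderer up its pine": 1+3+1+1+1 = 7 ✓
Line 3: "hot dawn stands": 1+1+1 = 3 (expected 5)

Line 3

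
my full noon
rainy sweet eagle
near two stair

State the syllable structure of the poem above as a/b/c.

3/5/3

Line 1: my(1) + full(1) + noon(1) = 3
Line 2: rainy(2) + sweet(1) + eagle(2) = 5
Line 3: near(1) + two(1) + stair(1) = 3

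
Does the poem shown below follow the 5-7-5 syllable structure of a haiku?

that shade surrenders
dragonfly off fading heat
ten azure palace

Yes

Line 1: "that shade surrenders": 1+1+3 = 5 ✓
Line 2: "dragonfly off fading heat": 3+1+2+1 = 7 ✓
Line 3: "ten azure palace": 1+2+2 = 5 ✓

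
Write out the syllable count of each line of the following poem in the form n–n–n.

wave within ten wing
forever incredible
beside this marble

Line 1: wave(1) + within(2) + ten(1) + wing(1) = 5
Line 2: forever(3) + incredible(4) = 7
Line 3: beside(2) + this(1) + marble(2) = 5

5–7–5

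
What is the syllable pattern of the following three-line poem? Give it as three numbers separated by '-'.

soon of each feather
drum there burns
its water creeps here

5-3-5

Line 1: soon(1) + of(1) + each(1) + feather(2) = 5
Line 2: drum(1) + there(1) + burns(1) = 3
Line 3: its(1) + water(2) + creeps(1) + here(1) = 5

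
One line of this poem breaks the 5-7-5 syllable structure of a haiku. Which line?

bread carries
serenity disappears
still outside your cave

Line 1: bread(1) + carries(2) = 3 (expected 5)
Line 2: serenity(4) + disappears(3) = 7 ✓
Line 3: still(1) + outside(2) + your(1) + cave(1) = 5 ✓

Line 1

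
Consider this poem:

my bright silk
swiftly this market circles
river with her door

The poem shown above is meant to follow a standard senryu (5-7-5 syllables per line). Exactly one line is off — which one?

Line 1

Line 1: my(1) + bright(1) + silk(1) = 3 (expected 5)
Line 2: swiftly(2) + this(1) + market(2) + circles(2) = 7 ✓
Line 3: river(2) + with(1) + her(1) + door(1) = 5 ✓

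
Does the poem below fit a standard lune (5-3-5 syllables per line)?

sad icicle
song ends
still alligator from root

Line 1: sad(1) + icicle(3) = 4 (expected 5)
Line 2: song(1) + ends(1) = 2 (expected 3)
Line 3: still(1) + alligator(4) + from(1) + root(1) = 7 (expected 5)

No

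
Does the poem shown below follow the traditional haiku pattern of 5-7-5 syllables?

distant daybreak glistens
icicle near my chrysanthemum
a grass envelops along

No

Line 1: "distant daybreak glistens": 2+2+2 = 6 (expected 5)
Line 2: "icicle near my chrysanthemum": 3+1+1+4 = 9 (expected 7)
Line 3: "a grass envelops along": 1+1+3+2 = 7 (expected 5)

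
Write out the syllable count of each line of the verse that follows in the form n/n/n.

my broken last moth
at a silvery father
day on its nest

Line 1: my(1) + broken(2) + last(1) + moth(1) = 5
Line 2: at(1) + a(1) + silvery(3) + father(2) = 7
Line 3: day(1) + on(1) + its(1) + nest(1) = 4

5/7/4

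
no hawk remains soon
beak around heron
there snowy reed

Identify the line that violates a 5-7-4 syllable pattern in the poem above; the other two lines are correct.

Line 1: no(1) + hawk(1) + remains(2) + soon(1) = 5 ✓
Line 2: beak(1) + around(2) + heron(2) = 5 (expected 7)
Line 3: there(1) + snowy(2) + reed(1) = 4 ✓

The second line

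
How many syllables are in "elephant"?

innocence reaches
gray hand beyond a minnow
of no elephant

3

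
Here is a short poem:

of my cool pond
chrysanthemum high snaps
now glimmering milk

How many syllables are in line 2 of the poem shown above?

Line 2: chrysanthemum(4) + high(1) + snaps(1) = 6

6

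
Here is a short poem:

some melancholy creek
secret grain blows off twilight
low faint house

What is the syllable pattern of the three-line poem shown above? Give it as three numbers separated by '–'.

Line 1: "some melancholy creek": 1+4+1 = 6
Line 2: "secret grain blows off twilight": 2+1+1+1+2 = 7
Line 3: "low faint house": 1+1+1 = 3

6–7–3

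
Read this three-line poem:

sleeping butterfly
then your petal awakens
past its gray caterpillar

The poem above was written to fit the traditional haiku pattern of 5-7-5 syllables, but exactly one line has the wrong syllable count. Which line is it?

The third line

Line 1: sleeping (2), butterfly (3) → 5 ✓
Line 2: then (1), your (1), petal (2), awakens (3) → 7 ✓
Line 3: past (1), its (1), gray (1), caterpillar (4) → 7 (expected 5)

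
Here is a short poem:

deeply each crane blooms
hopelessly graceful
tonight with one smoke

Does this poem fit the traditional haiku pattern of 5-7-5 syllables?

Line 1: deeply (2), each (1), crane (1), blooms (1) → 5 ✓
Line 2: hopelessly (3), graceful (2) → 5 (expected 7)
Line 3: tonight (2), with (1), one (1), smoke (1) → 5 ✓

No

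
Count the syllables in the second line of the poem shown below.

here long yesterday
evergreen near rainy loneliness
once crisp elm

The second line: evergreen (3), near (1), rainy (2), loneliness (3) → 9

9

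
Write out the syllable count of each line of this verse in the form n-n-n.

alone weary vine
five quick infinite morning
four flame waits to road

Line 1: alone(2) + weary(2) + vine(1) = 5
Line 2: five(1) + quick(1) + infinite(3) + morning(2) = 7
Line 3: four(1) + flame(1) + waits(1) + to(1) + road(1) = 5

5-7-5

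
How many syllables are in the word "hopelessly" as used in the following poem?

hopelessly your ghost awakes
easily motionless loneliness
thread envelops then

"hopelessly" has 3 syllables.

3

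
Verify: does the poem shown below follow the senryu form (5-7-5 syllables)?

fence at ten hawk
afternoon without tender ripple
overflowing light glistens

No

Line 1: fence(1) + at(1) + ten(1) + hawk(1) = 4 (expected 5)
Line 2: afternoon(3) + without(2) + tender(2) + ripple(2) = 9 (expected 7)
Line 3: overflowing(4) + light(1) + glistens(2) = 7 (expected 5)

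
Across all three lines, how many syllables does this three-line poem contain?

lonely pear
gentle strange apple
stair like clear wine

Line 1: "lonely pear": 2+1 = 3
Line 2: "gentle strange apple": 2+1+2 = 5
Line 3: "stair like clear wine": 1+1+1+1 = 4
Total: 3 + 5 + 4 = 12

12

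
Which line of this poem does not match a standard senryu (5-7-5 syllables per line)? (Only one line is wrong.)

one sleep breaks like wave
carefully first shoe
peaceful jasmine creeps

Line 2

Line 1: one (1), sleep (1), breaks (1), like (1), wave (1) → 5 ✓
Line 2: carefully (3), first (1), shoe (1) → 5 (expected 7)
Line 3: peaceful (2), jasmine (2), creeps (1) → 5 ✓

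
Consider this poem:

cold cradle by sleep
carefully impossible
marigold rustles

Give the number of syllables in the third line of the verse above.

5

The third line: marigold (3), rustles (2) → 5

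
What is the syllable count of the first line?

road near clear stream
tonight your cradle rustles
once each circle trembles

4

The first line: road(1) + near(1) + clear(1) + stream(1) = 4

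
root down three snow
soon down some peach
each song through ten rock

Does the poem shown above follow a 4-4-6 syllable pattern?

Line 1: "root down three snow": 1+1+1+1 = 4 ✓
Line 2: "soon down some peach": 1+1+1+1 = 4 ✓
Line 3: "each song through ten rock": 1+1+1+1+1 = 5 (expected 6)

No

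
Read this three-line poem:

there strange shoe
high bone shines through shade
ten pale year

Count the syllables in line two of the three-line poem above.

Line two: "high bone shines through shade": 1+1+1+1+1 = 5

5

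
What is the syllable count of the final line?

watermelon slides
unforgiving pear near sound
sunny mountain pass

The final line: sunny (2), mountain (2), pass (1) → 5

5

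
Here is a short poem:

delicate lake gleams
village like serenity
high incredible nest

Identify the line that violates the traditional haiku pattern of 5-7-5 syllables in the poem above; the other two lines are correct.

Line 1: "delicate lake gleams": 3+1+1 = 5 ✓
Line 2: "village like serenity": 2+1+4 = 7 ✓
Line 3: "high incredible nest": 1+4+1 = 6 (expected 5)

Line 3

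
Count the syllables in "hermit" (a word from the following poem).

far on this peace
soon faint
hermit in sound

2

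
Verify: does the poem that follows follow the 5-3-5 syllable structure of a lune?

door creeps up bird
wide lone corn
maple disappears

Line 1: door(1) + creeps(1) + up(1) + bird(1) = 4 (expected 5)
Line 2: wide(1) + lone(1) + corn(1) = 3 ✓
Line 3: maple(2) + disappears(3) = 5 ✓

No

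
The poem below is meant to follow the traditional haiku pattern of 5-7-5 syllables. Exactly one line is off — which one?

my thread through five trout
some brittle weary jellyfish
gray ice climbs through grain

Line 1: "my thread through five trout": 1+1+1+1+1 = 5 ✓
Line 2: "some brittle weary jellyfish": 1+2+2+3 = 8 (expected 7)
Line 3: "gray ice climbs through grain": 1+1+1+1+1 = 5 ✓

Line 2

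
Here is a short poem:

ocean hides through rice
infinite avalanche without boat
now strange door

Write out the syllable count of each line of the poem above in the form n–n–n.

Line 1: ocean(2) + hides(1) + through(1) + rice(1) = 5
Line 2: infinite(3) + avalanche(3) + without(2) + boat(1) = 9
Line 3: now(1) + strange(1) + door(1) = 3

5–9–3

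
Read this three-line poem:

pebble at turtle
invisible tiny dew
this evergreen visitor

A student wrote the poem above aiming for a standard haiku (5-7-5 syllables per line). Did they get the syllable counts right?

Line 1: pebble(2) + at(1) + turtle(2) = 5 ✓
Line 2: invisible(4) + tiny(2) + dew(1) = 7 ✓
Line 3: this(1) + evergreen(3) + visitor(3) = 7 (expected 5)

No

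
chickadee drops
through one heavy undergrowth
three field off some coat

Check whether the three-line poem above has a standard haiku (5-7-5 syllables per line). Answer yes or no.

Line 1: chickadee (3), drops (1) → 4 (expected 5)
Line 2: through (1), one (1), heavy (2), undergrowth (3) → 7 ✓
Line 3: three (1), field (1), off (1), some (1), coat (1) → 5 ✓

No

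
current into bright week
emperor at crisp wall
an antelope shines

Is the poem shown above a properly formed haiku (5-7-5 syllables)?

No

Line 1: current (2), into (2), bright (1), week (1) → 6 (expected 5)
Line 2: emperor (3), at (1), crisp (1), wall (1) → 6 (expected 7)
Line 3: an (1), antelope (3), shines (1) → 5 ✓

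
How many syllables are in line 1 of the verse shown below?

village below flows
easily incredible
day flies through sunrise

5

Line 1: "village below flows": 2+2+1 = 5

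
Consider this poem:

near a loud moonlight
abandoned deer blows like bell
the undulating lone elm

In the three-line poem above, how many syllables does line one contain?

5

Line one: near (1), a (1), loud (1), moonlight (2) → 5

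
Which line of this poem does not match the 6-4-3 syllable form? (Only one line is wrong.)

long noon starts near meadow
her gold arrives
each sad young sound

The third line

Line 1: long (1), noon (1), starts (1), near (1), meadow (2) → 6 ✓
Line 2: her (1), gold (1), arrives (2) → 4 ✓
Line 3: each (1), sad (1), young (1), sound (1) → 4 (expected 3)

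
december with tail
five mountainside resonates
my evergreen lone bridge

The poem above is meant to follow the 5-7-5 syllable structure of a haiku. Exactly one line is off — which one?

The third line

Line 1: "december with tail": 3+1+1 = 5 ✓
Line 2: "five mountainside resonates": 1+3+3 = 7 ✓
Line 3: "my evergreen lone bridge": 1+3+1+1 = 6 (expected 5)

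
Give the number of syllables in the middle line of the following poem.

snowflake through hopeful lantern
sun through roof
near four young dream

3

The middle line: sun (1), through (1), roof (1) → 3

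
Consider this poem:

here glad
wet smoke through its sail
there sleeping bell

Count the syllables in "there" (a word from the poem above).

1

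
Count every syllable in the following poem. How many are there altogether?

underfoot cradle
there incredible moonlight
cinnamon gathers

17

Line 1: underfoot(3) + cradle(2) = 5
Line 2: there(1) + incredible(4) + moonlight(2) = 7
Line 3: cinnamon(3) + gathers(2) = 5
Total: 5 + 7 + 5 = 17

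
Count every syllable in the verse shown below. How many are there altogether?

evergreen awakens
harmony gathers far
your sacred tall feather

18

Line 1: "evergreen awakens": 3+3 = 6
Line 2: "harmony gathers far": 3+2+1 = 6
Line 3: "your sacred tall feather": 1+2+1+2 = 6
Total: 6 + 6 + 6 = 18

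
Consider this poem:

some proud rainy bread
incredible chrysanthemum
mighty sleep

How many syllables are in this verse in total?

16

Line 1: "some proud rainy bread": 1+1+2+1 = 5
Line 2: "incredible chrysanthemum": 4+4 = 8
Line 3: "mighty sleep": 2+1 = 3
Total: 5 + 8 + 3 = 16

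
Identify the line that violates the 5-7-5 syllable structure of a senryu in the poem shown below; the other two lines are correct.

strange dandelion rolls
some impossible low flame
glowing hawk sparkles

Line 1

Line 1: strange (1), dandelion (4), rolls (1) → 6 (expected 5)
Line 2: some (1), impossible (4), low (1), flame (1) → 7 ✓
Line 3: glowing (2), hawk (1), sparkles (2) → 5 ✓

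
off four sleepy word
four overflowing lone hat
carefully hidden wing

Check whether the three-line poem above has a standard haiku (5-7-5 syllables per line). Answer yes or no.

Line 1: "off four sleepy word": 1+1+2+1 = 5 ✓
Line 2: "four overflowing lone hat": 1+4+1+1 = 7 ✓
Line 3: "carefully hidden wing": 3+2+1 = 6 (expected 5)

No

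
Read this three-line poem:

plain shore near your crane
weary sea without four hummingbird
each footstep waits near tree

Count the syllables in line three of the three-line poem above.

6

Line three: each (1), footstep (2), waits (1), near (1), tree (1) → 6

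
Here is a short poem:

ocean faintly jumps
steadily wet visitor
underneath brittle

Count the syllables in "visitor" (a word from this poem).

"visitor" has 3 syllables.

3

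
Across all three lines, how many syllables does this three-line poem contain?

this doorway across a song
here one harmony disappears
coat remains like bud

Line 1: this(1) + doorway(2) + across(2) + a(1) + song(1) = 7
Line 2: here(1) + one(1) + harmony(3) + disappears(3) = 8
Line 3: coat(1) + remains(2) + like(1) + bud(1) = 5
Total: 7 + 8 + 5 = 20

20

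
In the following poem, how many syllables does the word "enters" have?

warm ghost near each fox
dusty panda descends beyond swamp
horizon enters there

2

"enters" has 2 syllables.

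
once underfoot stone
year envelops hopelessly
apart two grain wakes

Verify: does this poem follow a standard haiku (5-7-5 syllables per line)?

Yes

Line 1: once (1), underfoot (3), stone (1) → 5 ✓
Line 2: year (1), envelops (3), hopelessly (3) → 7 ✓
Line 3: apart (2), two (1), grain (1), wakes (1) → 5 ✓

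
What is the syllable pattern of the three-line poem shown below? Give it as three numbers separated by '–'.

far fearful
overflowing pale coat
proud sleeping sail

Line 1: far (1), fearful (2) → 3
Line 2: overflowing (4), pale (1), coat (1) → 6
Line 3: proud (1), sleeping (2), sail (1) → 4

3–6–4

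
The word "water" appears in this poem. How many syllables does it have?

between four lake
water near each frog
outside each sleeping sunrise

"water" has 2 syllables.

2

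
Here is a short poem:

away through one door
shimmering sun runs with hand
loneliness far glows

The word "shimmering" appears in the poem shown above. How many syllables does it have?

"shimmering" has 3 syllables.

3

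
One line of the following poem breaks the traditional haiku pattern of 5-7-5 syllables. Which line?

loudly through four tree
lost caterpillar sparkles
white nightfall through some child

Line 3

Line 1: loudly(2) + through(1) + four(1) + tree(1) = 5 ✓
Line 2: lost(1) + caterpillar(4) + sparkles(2) = 7 ✓
Line 3: white(1) + nightfall(2) + through(1) + some(1) + child(1) = 6 (expected 5)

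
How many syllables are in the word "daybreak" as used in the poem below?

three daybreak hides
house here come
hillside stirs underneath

2

"daybreak" has 2 syllables.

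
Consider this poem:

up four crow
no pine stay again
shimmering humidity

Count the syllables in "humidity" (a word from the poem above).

"humidity" has 4 syllables.

4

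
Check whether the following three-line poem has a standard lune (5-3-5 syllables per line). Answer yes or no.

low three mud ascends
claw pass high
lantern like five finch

Yes

Line 1: "low three mud ascends": 1+1+1+2 = 5 ✓
Line 2: "claw pass high": 1+1+1 = 3 ✓
Line 3: "lantern like five finch": 2+1+1+1 = 5 ✓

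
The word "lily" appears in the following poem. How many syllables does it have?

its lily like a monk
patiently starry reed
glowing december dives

2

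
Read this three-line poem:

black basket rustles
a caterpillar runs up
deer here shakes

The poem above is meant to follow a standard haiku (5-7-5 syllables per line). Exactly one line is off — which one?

Line 1: "black basket rustles": 1+2+2 = 5 ✓
Line 2: "a caterpillar runs up": 1+4+1+1 = 7 ✓
Line 3: "deer here shakes": 1+1+1 = 3 (expected 5)

Line 3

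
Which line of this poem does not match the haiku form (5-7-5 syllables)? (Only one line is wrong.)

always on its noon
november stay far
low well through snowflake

The second line

Line 1: always (2), on (1), its (1), noon (1) → 5 ✓
Line 2: november (3), stay (1), far (1) → 5 (expected 7)
Line 3: low (1), well (1), through (1), snowflake (2) → 5 ✓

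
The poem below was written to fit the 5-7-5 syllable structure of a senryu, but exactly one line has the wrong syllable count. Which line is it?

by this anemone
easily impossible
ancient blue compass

Line 1

Line 1: by (1), this (1), anemone (4) → 6 (expected 5)
Line 2: easily (3), impossible (4) → 7 ✓
Line 3: ancient (2), blue (1), compass (2) → 5 ✓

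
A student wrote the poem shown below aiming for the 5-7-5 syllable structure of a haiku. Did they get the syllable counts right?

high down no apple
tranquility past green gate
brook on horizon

Yes

Line 1: high(1) + down(1) + no(1) + apple(2) = 5 ✓
Line 2: tranquility(4) + past(1) + green(1) + gate(1) = 7 ✓
Line 3: brook(1) + on(1) + horizon(3) = 5 ✓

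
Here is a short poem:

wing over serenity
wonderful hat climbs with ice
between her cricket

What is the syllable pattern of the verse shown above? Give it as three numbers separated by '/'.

7/7/5

Line 1: wing(1) + over(2) + serenity(4) = 7
Line 2: wonderful(3) + hat(1) + climbs(1) + with(1) + ice(1) = 7
Line 3: between(2) + her(1) + cricket(2) = 5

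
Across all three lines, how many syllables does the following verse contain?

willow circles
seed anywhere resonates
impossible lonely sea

18

Line 1: "willow circles": 2+2 = 4
Line 2: "seed anywhere resonates": 1+3+3 = 7
Line 3: "impossible lonely sea": 4+2+1 = 7
Total: 4 + 7 + 7 = 18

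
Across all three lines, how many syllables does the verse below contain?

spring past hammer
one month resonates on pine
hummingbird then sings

16

Line 1: "spring past hammer": 1+1+2 = 4
Line 2: "one month resonates on pine": 1+1+3+1+1 = 7
Line 3: "hummingbird then sings": 3+1+1 = 5
Total: 4 + 7 + 5 = 16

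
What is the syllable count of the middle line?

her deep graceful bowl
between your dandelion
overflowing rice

7

The middle line: between(2) + your(1) + dandelion(4) = 7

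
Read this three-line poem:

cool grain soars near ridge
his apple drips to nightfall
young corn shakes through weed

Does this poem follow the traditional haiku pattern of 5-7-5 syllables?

Yes

Line 1: cool (1), grain (1), soars (1), near (1), ridge (1) → 5 ✓
Line 2: his (1), apple (2), drips (1), to (1), nightfall (2) → 7 ✓
Line 3: young (1), corn (1), shakes (1), through (1), weed (1) → 5 ✓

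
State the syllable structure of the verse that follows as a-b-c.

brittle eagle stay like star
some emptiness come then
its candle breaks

7-6-4

Line 1: brittle (2), eagle (2), stay (1), like (1), star (1) → 7
Line 2: some (1), emptiness (3), come (1), then (1) → 6
Line 3: its (1), candle (2), breaks (1) → 4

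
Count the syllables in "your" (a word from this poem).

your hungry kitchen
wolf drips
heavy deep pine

1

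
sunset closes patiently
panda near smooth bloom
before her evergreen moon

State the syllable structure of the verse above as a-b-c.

Line 1: "sunset closes patiently": 2+2+3 = 7
Line 2: "panda near smooth bloom": 2+1+1+1 = 5
Line 3: "before her evergreen moon": 2+1+3+1 = 7

7-5-7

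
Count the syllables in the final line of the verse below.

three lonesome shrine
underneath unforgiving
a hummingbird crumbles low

7

The final line: "a hummingbird crumbles low": 1+3+2+1 = 7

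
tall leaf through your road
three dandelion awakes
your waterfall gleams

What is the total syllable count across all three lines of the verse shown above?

Line 1: tall(1) + leaf(1) + through(1) + your(1) + road(1) = 5
Line 2: three(1) + dandelion(4) + awakes(2) = 7
Line 3: your(1) + waterfall(3) + gleams(1) = 5
Total: 5 + 7 + 5 = 17

17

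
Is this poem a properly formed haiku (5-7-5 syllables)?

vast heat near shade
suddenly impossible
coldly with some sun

Line 1: "vast heat near shade": 1+1+1+1 = 4 (expected 5)
Line 2: "suddenly impossible": 3+4 = 7 ✓
Line 3: "coldly with some sun": 2+1+1+1 = 5 ✓

No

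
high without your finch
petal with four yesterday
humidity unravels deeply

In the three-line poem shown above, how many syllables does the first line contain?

5

The first line: high(1) + without(2) + your(1) + finch(1) = 5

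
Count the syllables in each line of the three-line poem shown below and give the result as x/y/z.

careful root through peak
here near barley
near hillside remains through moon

5/4/7

Line 1: careful (2), root (1), through (1), peak (1) → 5
Line 2: here (1), near (1), barley (2) → 4
Line 3: near (1), hillside (2), remains (2), through (1), moon (1) → 7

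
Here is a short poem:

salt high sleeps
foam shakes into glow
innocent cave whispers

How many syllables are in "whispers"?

2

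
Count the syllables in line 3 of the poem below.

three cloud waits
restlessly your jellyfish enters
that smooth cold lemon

5

Line 3: that (1), smooth (1), cold (1), lemon (2) → 5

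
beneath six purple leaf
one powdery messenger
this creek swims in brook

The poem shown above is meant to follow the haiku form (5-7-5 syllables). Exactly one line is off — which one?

Line 1

Line 1: "beneath six purple leaf": 2+1+2+1 = 6 (expected 5)
Line 2: "one powdery messenger": 1+3+3 = 7 ✓
Line 3: "this creek swims in brook": 1+1+1+1+1 = 5 ✓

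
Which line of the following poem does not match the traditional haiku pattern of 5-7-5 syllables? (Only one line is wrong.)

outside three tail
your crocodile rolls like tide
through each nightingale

Line 1

Line 1: "outside three tail": 2+1+1 = 4 (expected 5)
Line 2: "your crocodile rolls like tide": 1+3+1+1+1 = 7 ✓
Line 3: "through each nightingale": 1+1+3 = 5 ✓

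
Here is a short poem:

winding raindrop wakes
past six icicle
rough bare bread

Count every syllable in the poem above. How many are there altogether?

13

Line 1: "winding raindrop wakes": 2+2+1 = 5
Line 2: "past six icicle": 1+1+3 = 5
Line 3: "rough bare bread": 1+1+1 = 3
Total: 5 + 5 + 3 = 13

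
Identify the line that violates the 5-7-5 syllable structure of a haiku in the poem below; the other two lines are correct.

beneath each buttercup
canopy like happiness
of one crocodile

Line 1

Line 1: beneath(2) + each(1) + buttercup(3) = 6 (expected 5)
Line 2: canopy(3) + like(1) + happiness(3) = 7 ✓
Line 3: of(1) + one(1) + crocodile(3) = 5 ✓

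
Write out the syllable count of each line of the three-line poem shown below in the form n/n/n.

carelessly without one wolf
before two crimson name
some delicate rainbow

Line 1: carelessly (3), without (2), one (1), wolf (1) → 7
Line 2: before (2), two (1), crimson (2), name (1) → 6
Line 3: some (1), delicate (3), rainbow (2) → 6

7/6/6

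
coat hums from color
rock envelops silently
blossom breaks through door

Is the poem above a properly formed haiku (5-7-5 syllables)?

Yes

Line 1: coat(1) + hums(1) + from(1) + color(2) = 5 ✓
Line 2: rock(1) + envelops(3) + silently(3) = 7 ✓
Line 3: blossom(2) + breaks(1) + through(1) + door(1) = 5 ✓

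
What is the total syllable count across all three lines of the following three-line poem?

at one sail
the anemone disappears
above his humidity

Line 1: at (1), one (1), sail (1) → 3
Line 2: the (1), anemone (4), disappears (3) → 8
Line 3: above (2), his (1), humidity (4) → 7
Total: 3 + 8 + 7 = 18

18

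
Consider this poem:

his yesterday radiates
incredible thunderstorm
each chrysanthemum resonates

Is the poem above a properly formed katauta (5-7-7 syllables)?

Line 1: his(1) + yesterday(3) + radiates(3) = 7 (expected 5)
Line 2: incredible(4) + thunderstorm(3) = 7 ✓
Line 3: each(1) + chrysanthemum(4) + resonates(3) = 8 (expected 7)

No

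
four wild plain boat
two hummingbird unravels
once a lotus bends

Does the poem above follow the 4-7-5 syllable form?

Line 1: four(1) + wild(1) + plain(1) + boat(1) = 4 ✓
Line 2: two(1) + hummingbird(3) + unravels(3) = 7 ✓
Line 3: once(1) + a(1) + lotus(2) + bends(1) = 5 ✓

Yes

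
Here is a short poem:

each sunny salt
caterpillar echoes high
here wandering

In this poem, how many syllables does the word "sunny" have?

2

"sunny" has 2 syllables.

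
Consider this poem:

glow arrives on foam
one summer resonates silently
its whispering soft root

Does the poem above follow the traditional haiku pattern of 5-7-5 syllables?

Line 1: "glow arrives on foam": 1+2+1+1 = 5 ✓
Line 2: "one summer resonates silently": 1+2+3+3 = 9 (expected 7)
Line 3: "its whispering soft root": 1+3+1+1 = 6 (expected 5)

No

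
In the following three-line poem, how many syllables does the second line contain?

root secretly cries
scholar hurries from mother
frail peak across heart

7

The second line: "scholar hurries from mother": 2+2+1+2 = 7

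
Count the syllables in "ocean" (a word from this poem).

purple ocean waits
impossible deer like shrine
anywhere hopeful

2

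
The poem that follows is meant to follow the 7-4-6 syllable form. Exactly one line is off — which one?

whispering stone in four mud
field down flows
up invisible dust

Line 1: whispering(3) + stone(1) + in(1) + four(1) + mud(1) = 7 ✓
Line 2: field(1) + down(1) + flows(1) = 3 (expected 4)
Line 3: up(1) + invisible(4) + dust(1) = 6 ✓

Line 2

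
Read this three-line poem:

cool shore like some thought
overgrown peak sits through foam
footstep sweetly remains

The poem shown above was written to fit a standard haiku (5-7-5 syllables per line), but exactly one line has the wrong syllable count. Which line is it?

Line 1: cool (1), shore (1), like (1), some (1), thought (1) → 5 ✓
Line 2: overgrown (3), peak (1), sits (1), through (1), foam (1) → 7 ✓
Line 3: footstep (2), sweetly (2), remains (2) → 6 (expected 5)

The third line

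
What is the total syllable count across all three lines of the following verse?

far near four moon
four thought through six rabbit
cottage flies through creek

15

Line 1: far(1) + near(1) + four(1) + moon(1) = 4
Line 2: four(1) + thought(1) + through(1) + six(1) + rabbit(2) = 6
Line 3: cottage(2) + flies(1) + through(1) + creek(1) = 5
Total: 4 + 6 + 5 = 15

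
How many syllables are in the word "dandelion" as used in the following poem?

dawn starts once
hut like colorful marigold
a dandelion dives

4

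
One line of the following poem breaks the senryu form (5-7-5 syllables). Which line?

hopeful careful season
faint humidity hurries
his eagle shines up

Line 1: hopeful(2) + careful(2) + season(2) = 6 (expected 5)
Line 2: faint(1) + humidity(4) + hurries(2) = 7 ✓
Line 3: his(1) + eagle(2) + shines(1) + up(1) = 5 ✓

The first line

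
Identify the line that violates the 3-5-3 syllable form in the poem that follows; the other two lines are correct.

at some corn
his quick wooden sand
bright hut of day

Line 1: at(1) + some(1) + corn(1) = 3 ✓
Line 2: his(1) + quick(1) + wooden(2) + sand(1) = 5 ✓
Line 3: bright(1) + hut(1) + of(1) + day(1) = 4 (expected 3)

The third line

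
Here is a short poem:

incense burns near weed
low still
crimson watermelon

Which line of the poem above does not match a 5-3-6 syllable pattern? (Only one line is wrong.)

Line 1: incense(2) + burns(1) + near(1) + weed(1) = 5 ✓
Line 2: low(1) + still(1) = 2 (expected 3)
Line 3: crimson(2) + watermelon(4) = 6 ✓

Line 2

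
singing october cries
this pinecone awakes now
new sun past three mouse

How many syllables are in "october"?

"october" has 3 syllables.

3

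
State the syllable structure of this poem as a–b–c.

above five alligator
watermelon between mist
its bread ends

Line 1: above (2), five (1), alligator (4) → 7
Line 2: watermelon (4), between (2), mist (1) → 7
Line 3: its (1), bread (1), ends (1) → 3

7–7–3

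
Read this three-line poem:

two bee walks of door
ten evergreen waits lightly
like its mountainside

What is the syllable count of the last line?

5

The last line: "like its mountainside": 1+1+3 = 5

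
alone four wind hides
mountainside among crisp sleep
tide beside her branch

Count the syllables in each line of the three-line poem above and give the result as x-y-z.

Line 1: "alone four wind hides": 2+1+1+1 = 5
Line 2: "mountainside among crisp sleep": 3+2+1+1 = 7
Line 3: "tide beside her branch": 1+2+1+1 = 5

5-7-5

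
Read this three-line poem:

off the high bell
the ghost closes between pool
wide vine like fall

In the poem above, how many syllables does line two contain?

7

Line two: the(1) + ghost(1) + closes(2) + between(2) + pool(1) = 7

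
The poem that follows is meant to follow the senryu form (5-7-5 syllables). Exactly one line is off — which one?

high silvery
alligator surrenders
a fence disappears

The first line

Line 1: high (1), silvery (3) → 4 (expected 5)
Line 2: alligator (4), surrenders (3) → 7 ✓
Line 3: a (1), fence (1), disappears (3) → 5 ✓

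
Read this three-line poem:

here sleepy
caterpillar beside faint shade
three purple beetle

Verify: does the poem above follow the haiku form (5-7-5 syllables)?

No

Line 1: "here sleepy": 1+2 = 3 (expected 5)
Line 2: "caterpillar beside faint shade": 4+2+1+1 = 8 (expected 7)
Line 3: "three purple beetle": 1+2+2 = 5 ✓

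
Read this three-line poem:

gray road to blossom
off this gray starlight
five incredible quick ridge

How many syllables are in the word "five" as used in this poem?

1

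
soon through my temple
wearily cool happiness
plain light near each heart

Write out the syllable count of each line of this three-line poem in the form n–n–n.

5–7–5

Line 1: "soon through my temple": 1+1+1+2 = 5
Line 2: "wearily cool happiness": 3+1+3 = 7
Line 3: "plain light near each heart": 1+1+1+1+1 = 5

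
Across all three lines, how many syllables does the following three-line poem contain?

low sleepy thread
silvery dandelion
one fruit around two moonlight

18

Line 1: low(1) + sleepy(2) + thread(1) = 4
Line 2: silvery(3) + dandelion(4) = 7
Line 3: one(1) + fruit(1) + around(2) + two(1) + moonlight(2) = 7
Total: 4 + 7 + 7 = 18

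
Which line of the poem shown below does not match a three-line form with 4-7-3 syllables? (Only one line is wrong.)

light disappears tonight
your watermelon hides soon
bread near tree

Line 1

Line 1: light(1) + disappears(3) + tonight(2) = 6 (expected 4)
Line 2: your(1) + watermelon(4) + hides(1) + soon(1) = 7 ✓
Line 3: bread(1) + near(1) + tree(1) = 3 ✓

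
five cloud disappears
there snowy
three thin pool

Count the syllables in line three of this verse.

Line three: three(1) + thin(1) + pool(1) = 3

3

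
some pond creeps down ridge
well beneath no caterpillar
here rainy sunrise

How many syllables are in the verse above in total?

18

Line 1: some(1) + pond(1) + creeps(1) + down(1) + ridge(1) = 5
Line 2: well(1) + beneath(2) + no(1) + caterpillar(4) = 8
Line 3: here(1) + rainy(2) + sunrise(2) = 5
Total: 5 + 8 + 5 = 18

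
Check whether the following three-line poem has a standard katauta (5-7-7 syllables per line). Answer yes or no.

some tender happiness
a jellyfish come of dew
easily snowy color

Line 1: some (1), tender (2), happiness (3) → 6 (expected 5)
Line 2: a (1), jellyfish (3), come (1), of (1), dew (1) → 7 ✓
Line 3: easily (3), snowy (2), color (2) → 7 ✓

No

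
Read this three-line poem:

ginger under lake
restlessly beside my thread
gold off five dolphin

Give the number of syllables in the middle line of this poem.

The middle line: restlessly (3), beside (2), my (1), thread (1) → 7

7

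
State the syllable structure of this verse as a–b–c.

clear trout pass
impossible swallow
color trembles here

3–6–5

Line 1: clear (1), trout (1), pass (1) → 3
Line 2: impossible (4), swallow (2) → 6
Line 3: color (2), trembles (2), here (1) → 5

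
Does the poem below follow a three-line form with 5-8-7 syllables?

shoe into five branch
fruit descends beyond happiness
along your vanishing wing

Yes

Line 1: shoe(1) + into(2) + five(1) + branch(1) = 5 ✓
Line 2: fruit(1) + descends(2) + beyond(2) + happiness(3) = 8 ✓
Line 3: along(2) + your(1) + vanishing(3) + wing(1) = 7 ✓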